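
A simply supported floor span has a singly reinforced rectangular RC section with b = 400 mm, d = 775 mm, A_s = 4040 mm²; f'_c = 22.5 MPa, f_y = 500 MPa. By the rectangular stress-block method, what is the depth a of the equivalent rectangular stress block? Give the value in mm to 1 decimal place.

a ≈ 264.1 mm

T = A_s f_y = 4040 × 500 = 2020000 N = 2020 kN.
Setting C = 0.85 f'_c a b equal to T: a = 2020000/(0.85 × 22.5 × 400) = 264.1 mm.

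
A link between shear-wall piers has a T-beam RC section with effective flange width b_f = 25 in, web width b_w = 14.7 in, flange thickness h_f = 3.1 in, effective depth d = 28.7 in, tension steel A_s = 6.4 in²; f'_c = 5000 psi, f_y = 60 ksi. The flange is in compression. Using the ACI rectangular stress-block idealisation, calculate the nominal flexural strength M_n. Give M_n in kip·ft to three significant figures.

M_n ≈ 860 kip·ft

Tension: T = A_s f_y = 6.4 × 60 = 384 kips.
Try a within the flange: a = T/(0.85 f'_c b_f) = 384/(0.85 × 5 × 25) = 3.614 in.
a = 3.614 > h_f = 3.1 in: the block extends into the web. Split into flange-overhang and web parts.
C_f = 0.85 f'_c (b_f − b_w) h_f = 0.85 × 5 × (25 − 14.7) × 3.1 = 135.7 kips.
Remaining web compression depth: a_w = (T − C_f)/(0.85 f'_c b_w) = (384 − 135.7)/(0.85 × 5 × 14.7) = 3.974 in.
M_n = C_f(d − h_f/2) + (T − C_f)(d − a_w/2) = 135.7 × (28.7 − 1.55) + 248.3 × (28.7 − 1.987) = 3684.3 + 6632.8 = 10317.1 kip·in.
M_n = 10317.1/12 = 859.76 kip·ft.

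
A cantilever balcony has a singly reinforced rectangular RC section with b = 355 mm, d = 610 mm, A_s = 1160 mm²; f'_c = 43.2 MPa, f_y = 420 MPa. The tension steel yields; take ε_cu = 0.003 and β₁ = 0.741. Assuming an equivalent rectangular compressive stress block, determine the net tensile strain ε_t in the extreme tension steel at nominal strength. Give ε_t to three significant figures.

a = A_s f_y/(0.85 f'_c b) = 37.37 mm.
β₁ = 0.741, so c = a/β₁ = 37.37/0.741 = 50.43 mm.
From the linear strain diagram with ε_cu = 0.003: ε_t = 0.003 (d − c)/c = 0.003 × (610 − 50.43)/50.43 = 0.0333.
Since ε_t ≥ 0.005, the section is tension-controlled.

ε_t ≈ 0.0333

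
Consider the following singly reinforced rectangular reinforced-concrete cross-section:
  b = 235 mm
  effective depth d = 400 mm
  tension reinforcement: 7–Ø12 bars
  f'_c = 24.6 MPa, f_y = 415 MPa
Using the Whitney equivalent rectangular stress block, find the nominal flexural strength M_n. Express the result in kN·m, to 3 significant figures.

A_s = 7 × 113 = 791 mm².
T = A_s f_y = 791 × 415 = 328265 N = 328.265 kN.
From C = T: a = T/(0.85 f'_c b) = 328265/(0.85 × 24.6 × 235) = 66.80 mm.
M_n = T(d − a/2) = 328.265 kN × (400 − 33.4) mm = 120.34 kN·m.

M_n ≈ 120 kN·m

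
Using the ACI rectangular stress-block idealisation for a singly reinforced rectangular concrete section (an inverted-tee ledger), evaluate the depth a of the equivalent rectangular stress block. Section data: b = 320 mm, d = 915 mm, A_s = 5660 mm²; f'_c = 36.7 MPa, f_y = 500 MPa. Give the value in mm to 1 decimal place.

T = A_s f_y = 5660 × 500 = 2830000 N = 2830 kN.
Setting C = 0.85 f'_c a b equal to T: a = 2830000/(0.85 × 36.7 × 320) = 283.5 mm.

a ≈ 283.5 mm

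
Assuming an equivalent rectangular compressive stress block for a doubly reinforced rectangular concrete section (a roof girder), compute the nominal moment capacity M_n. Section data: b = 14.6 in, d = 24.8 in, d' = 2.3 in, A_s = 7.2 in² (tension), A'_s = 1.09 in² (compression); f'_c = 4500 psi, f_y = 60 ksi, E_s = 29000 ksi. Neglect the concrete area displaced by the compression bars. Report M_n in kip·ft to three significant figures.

M_n ≈ 780 kip·ft

Assume both steels yield.
a = (A_s − A'_s) f_y/(0.85 f'_c b) = (7.2 − 1.09) × 60/(0.85 × 4.5 × 14.6) = 6.565 in.
c = a/β₁ = 6.565/0.825 = 7.958 in; ε'_s = 0.003(c − d')/c = 0.0021 ≥ ε_y = 0.0021, so the compression steel yields.
M_n = (A_s − A'_s) f_y (d − a/2) + A'_s f_y (d − d') = 366.6 × (24.8 − 3.2825) + 65.4 × (24.8 − 2.3) = 7888.3 + 1471.5 = 9359.8 kip·in = 9359.8/12 = 779.98 kip·ft.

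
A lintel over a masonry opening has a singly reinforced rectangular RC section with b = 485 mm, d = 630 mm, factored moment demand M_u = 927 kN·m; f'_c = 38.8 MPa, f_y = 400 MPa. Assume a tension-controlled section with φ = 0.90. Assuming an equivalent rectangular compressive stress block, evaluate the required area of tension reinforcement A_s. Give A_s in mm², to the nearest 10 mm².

M_n = M_u/φ = 927/0.90 = 1030 kN·m.
With M_n = 0.85 f'_c a b (d − a/2), solve the quadratic for a:
a = d − √(d² − 2M_n/(0.85 f'_c b)) = 630 − √(630² − 2 × 1030×10⁶/(0.85 × 38.8 × 485)) = 112.20 mm.
A_s = 0.85 f'_c a b / f_y = 0.85 × 38.8 × 112.20 × 485 / 400 = 4486.7 mm².

A_s ≈ 4490 mm²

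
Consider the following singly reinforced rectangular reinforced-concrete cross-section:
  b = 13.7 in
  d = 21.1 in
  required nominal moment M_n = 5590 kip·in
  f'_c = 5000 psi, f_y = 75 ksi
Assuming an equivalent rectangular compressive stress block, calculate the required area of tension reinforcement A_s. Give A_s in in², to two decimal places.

A_s ≈ 4.03 in²

From M_n = 0.85 f'_c a b (d − a/2):
a = d − √(d² − 2M_n/(0.85 f'_c b)) = 21.1 − √(21.1² − 2 × 5590/(0.85 × 5 × 13.7)) = 5.188 in.
A_s = 0.85 f'_c a b / f_y = 0.85 × 5 × 5.188 × 13.7 / 75 = 4.028 in².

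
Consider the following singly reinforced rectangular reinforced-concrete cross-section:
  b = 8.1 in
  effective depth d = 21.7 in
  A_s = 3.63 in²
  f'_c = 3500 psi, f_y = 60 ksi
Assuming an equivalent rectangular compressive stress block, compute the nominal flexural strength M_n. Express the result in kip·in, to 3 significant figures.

T = A_s f_y = 3.63 × 60 = 217.8 kips.
a = T/(0.85 f'_c b) = 217.8/(0.85 × 3.5 × 8.1) = 9.038 in.
M_n = T(d − a/2) = 217.8 × (21.7 − 4.519) = 3742.0 kip·in.

M_n ≈ 3740 kip·in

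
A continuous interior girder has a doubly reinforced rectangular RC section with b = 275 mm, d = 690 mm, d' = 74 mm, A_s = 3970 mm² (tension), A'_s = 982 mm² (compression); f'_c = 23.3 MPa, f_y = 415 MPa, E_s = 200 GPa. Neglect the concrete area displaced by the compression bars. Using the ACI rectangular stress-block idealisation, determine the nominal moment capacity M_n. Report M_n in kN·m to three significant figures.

Assume both tension and compression steel yield.
Net tension couple steel: A_s − A'_s = 2988 mm².
a = (A_s − A'_s) f_y / (0.85 f'_c b) = 1240020/(0.85 × 23.3 × 275) = 227.68 mm.
c = a/β₁ = 227.68/0.85 = 267.86 mm; ε'_s = 0.003(c − d')/c = 0.0022 ≥ f_y/E_s = 0.0021, so compression steel does yield.
M_n = (A_s − A'_s) f_y (d − a/2) + A'_s f_y (d − d') = [1240020 × (690 − 113.84) + 407530 × (690 − 74)] × 10⁻⁶ = 714.45 + 251.04 = 965.49 kN·m.

M_n ≈ 965 kN·m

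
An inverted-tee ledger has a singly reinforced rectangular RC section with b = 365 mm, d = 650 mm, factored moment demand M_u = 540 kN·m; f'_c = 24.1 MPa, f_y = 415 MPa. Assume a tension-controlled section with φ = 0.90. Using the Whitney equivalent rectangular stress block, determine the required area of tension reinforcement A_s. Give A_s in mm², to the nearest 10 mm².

M_n = M_u/φ = 540/0.90 = 600 kN·m.
With M_n = 0.85 f'_c a b (d − a/2), solve the quadratic for a:
a = d − √(d² − 2M_n/(0.85 f'_c b)) = 650 − √(650² − 2 × 600×10⁶/(0.85 × 24.1 × 365)) = 138.13 mm.
A_s = 0.85 f'_c a b / f_y = 0.85 × 24.1 × 138.13 × 365 / 415 = 2488.7 mm².

A_s ≈ 2490 mm²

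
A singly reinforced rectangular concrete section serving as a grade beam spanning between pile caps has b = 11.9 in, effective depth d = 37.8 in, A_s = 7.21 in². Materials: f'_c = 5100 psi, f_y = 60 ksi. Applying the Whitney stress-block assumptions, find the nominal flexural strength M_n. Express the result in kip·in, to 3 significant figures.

T = A_s f_y = 7.21 × 60 = 432.6 kips.
a = T/(0.85 f'_c b) = 432.6/(0.85 × 5.1 × 11.9) = 8.386 in.
M_n = T(d − a/2) = 432.6 × (37.8 − 4.193) = 14538.4 kip·in.

M_n ≈ 14500 kip·in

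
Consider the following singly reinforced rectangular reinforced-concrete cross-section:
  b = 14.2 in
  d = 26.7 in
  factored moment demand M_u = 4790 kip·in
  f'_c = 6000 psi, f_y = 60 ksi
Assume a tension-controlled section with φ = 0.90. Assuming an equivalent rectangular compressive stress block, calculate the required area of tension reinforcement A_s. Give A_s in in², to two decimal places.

M_n = M_u/φ = 4790/0.90 = 5322.22 kip·in.
From M_n = 0.85 f'_c a b (d − a/2):
a = d − √(d² − 2M_n/(0.85 f'_c b)) = 26.7 − √(26.7² − 2 × 5322.22/(0.85 × 6 × 14.2)) = 2.911 in.
A_s = 0.85 f'_c a b / f_y = 0.85 × 6 × 2.911 × 14.2 / 60 = 3.514 in².

A_s ≈ 3.51 in²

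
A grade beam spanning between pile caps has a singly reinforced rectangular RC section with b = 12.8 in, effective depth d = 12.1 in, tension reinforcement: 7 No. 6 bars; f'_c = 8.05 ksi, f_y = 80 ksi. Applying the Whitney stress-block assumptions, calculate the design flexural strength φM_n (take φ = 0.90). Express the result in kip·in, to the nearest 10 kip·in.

A_s = 7 × 0.44 = 3.08 in².
T = A_s f_y = 3.08 × 80 = 246.4 kips.
a = T/(0.85 f'_c b) = 246.4/(0.85 × 8.05 × 12.8) = 2.813 in.
M_n = T(d − a/2) = 246.4 × (12.1 − 1.4065) = 2634.9 kip·in.
φM_n = 0.90 × 2634.9 = 2371.4 kip·in.

φM_n ≈ 2370 kip·in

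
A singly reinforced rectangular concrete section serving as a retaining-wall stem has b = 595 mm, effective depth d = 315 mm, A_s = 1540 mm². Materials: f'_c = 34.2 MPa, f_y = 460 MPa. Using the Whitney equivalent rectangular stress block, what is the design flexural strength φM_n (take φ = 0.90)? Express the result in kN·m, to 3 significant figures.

φM_n ≈ 188 kN·m

T = A_s f_y = 1540 × 460 = 708400 N = 708.4 kN.
From C = T: a = T/(0.85 f'_c b) = 708400/(0.85 × 34.2 × 595) = 40.96 mm.
M_n = T(d − a/2) = 708.4 kN × (315 − 20.48) mm = 208.64 kN·m.
φM_n = 0.90 × 208.64 = 187.78 kN·m.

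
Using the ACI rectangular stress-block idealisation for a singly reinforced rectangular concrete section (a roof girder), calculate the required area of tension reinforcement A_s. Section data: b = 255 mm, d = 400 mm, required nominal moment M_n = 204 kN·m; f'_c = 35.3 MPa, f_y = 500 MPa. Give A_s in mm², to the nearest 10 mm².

A_s ≈ 1120 mm²

With M_n = 0.85 f'_c a b (d − a/2), solve the quadratic for a:
a = d − √(d² − 2M_n/(0.85 f'_c b)) = 400 − √(400² − 2 × 204×10⁶/(0.85 × 35.3 × 255)) = 73.39 mm.
A_s = 0.85 f'_c a b / f_y = 0.85 × 35.3 × 73.39 × 255 / 500 = 1123.1 mm².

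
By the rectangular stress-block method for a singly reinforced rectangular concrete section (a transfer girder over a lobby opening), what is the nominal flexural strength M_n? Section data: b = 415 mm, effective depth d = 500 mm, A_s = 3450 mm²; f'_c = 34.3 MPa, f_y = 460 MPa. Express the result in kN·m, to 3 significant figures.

T = A_s f_y = 3450 × 460 = 1587000 N = 1587 kN.
From C = T: a = T/(0.85 f'_c b) = 1587000/(0.85 × 34.3 × 415) = 131.16 mm.
M_n = T(d − a/2) = 1587 kN × (500 − 65.58) mm = 689.42 kN·m.

M_n ≈ 689 kN·m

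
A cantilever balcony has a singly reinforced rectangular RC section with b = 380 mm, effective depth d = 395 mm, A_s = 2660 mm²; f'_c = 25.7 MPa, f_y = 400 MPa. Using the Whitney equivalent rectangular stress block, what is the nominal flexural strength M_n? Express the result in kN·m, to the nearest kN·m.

M_n ≈ 352 kN·m

T = A_s f_y = 2660 × 400 = 1064000 N = 1064 kN.
From C = T: a = T/(0.85 f'_c b) = 1064000/(0.85 × 25.7 × 380) = 128.18 mm.
M_n = T(d − a/2) = 1064 kN × (395 − 64.09) mm = 352.09 kN·m.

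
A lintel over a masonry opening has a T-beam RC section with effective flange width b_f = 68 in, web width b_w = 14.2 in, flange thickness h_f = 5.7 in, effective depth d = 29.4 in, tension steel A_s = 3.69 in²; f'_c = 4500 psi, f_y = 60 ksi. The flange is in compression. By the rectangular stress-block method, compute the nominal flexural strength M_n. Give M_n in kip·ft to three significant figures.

M_n ≈ 535 kip·ft

Tension: T = A_s f_y = 3.69 × 60 = 221.4 kips.
Try a within the flange: a = T/(0.85 f'_c b_f) = 221.4/(0.85 × 4.5 × 68) = 0.851 in.
Since a = 0.851 ≤ h_f = 5.7 in, the stress block lies entirely in the flange; analyse as a rectangular beam of width b_f.
M_n = T(d − a/2) = 221.4 × (29.4 − 0.4255) = 6415.0 kip·in.
M_n = 6415.0/12 = 534.58 kip·ft.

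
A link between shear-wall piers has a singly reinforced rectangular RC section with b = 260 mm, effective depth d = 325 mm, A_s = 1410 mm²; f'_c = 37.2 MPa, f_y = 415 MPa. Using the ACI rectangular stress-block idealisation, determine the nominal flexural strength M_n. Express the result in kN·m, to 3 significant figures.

M_n ≈ 169 kN·m

T = A_s f_y = 1410 × 415 = 585150 N = 585.15 kN.
From C = T: a = T/(0.85 f'_c b) = 585150/(0.85 × 37.2 × 260) = 71.18 mm.
M_n = T(d − a/2) = 585.15 kN × (325 − 35.59) mm = 169.35 kN·m.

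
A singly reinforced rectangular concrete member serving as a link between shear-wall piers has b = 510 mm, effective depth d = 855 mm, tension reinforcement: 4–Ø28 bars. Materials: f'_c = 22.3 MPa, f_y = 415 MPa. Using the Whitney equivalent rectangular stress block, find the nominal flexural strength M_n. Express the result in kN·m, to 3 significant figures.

M_n ≈ 820 kN·m

A_s = 4 × 616 = 2464 mm².
T = A_s f_y = 2464 × 415 = 1022560 N = 1022.56 kN.
From C = T: a = T/(0.85 f'_c b) = 1022560/(0.85 × 22.3 × 510) = 105.78 mm.
M_n = T(d − a/2) = 1022.56 kN × (855 − 52.89) mm = 820.21 kN·m.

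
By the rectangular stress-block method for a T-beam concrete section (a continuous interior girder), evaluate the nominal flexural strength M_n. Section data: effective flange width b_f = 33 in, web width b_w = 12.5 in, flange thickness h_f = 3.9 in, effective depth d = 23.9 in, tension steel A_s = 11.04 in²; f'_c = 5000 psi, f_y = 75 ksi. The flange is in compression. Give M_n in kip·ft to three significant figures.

Tension: T = A_s f_y = 11.04 × 75 = 828 kips.
Try a within the flange: a = T/(0.85 f'_c b_f) = 828/(0.85 × 5 × 33) = 5.904 in.
a = 5.904 > h_f = 3.9 in: the block extends into the web. Split into flange-overhang and web parts.
C_f = 0.85 f'_c (b_f − b_w) h_f = 0.85 × 5 × (33 − 12.5) × 3.9 = 339.8 kips.
Remaining web compression depth: a_w = (T − C_f)/(0.85 f'_c b_w) = (828 − 339.8)/(0.85 × 5 × 12.5) = 9.190 in.
M_n = C_f(d − h_f/2) + (T − C_f)(d − a_w/2) = 339.8 × (23.9 − 1.95) + 488.2 × (23.9 − 4.595) = 7458.6 + 9424.7 = 16883.3 kip·in.
M_n = 16883.3/12 = 1406.94 kip·ft.

M_n ≈ 1410 kip·ft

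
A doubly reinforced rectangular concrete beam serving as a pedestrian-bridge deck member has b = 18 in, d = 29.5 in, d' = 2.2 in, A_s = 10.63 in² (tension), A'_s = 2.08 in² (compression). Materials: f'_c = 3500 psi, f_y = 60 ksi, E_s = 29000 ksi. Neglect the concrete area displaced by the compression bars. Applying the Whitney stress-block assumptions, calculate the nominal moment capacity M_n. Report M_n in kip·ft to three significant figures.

Assume both steels yield.
a = (A_s − A'_s) f_y/(0.85 f'_c b) = (10.63 − 2.08) × 60/(0.85 × 3.5 × 18) = 9.580 in.
c = a/β₁ = 9.580/0.85 = 11.271 in; ε'_s = 0.003(c − d')/c = 0.0024 ≥ ε_y = 0.0021, so the compression steel yields.
M_n = (A_s − A'_s) f_y (d − a/2) + A'_s f_y (d − d') = 513 × (29.5 − 4.79) + 124.8 × (29.5 − 2.2) = 12676.2 + 3407.0 = 16083.2 kip·in = 16083.2/12 = 1340.27 kip·ft.

M_n ≈ 1340 kip·ft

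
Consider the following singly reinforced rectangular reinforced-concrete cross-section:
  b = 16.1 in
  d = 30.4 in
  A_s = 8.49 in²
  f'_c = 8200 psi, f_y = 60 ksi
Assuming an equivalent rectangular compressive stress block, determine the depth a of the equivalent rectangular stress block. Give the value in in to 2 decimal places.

T = A_s f_y = 8.49 × 60 = 509.4 kips.
a = T/(0.85 f'_c b) = 509.4/(0.85 × 8.2 × 16.1) = 4.54 in.

a ≈ 4.54 in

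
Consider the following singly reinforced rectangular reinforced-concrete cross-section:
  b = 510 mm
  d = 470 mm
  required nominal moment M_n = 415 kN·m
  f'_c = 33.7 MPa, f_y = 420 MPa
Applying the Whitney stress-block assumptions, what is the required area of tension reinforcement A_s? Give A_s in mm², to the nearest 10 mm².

A_s ≈ 2260 mm²

With M_n = 0.85 f'_c a b (d − a/2), solve the quadratic for a:
a = d − √(d² − 2M_n/(0.85 f'_c b)) = 470 − √(470² − 2 × 415×10⁶/(0.85 × 33.7 × 510)) = 64.93 mm.
A_s = 0.85 f'_c a b / f_y = 0.85 × 33.7 × 64.93 × 510 / 420 = 2258.5 mm².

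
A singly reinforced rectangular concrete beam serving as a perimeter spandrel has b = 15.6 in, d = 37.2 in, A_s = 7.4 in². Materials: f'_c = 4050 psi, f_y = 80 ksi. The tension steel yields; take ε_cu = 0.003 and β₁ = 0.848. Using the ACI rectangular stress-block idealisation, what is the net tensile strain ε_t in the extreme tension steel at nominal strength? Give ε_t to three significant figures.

ε_t ≈ 0.00558

a = A_s f_y/(0.85 f'_c b) = 11.024 in.
β₁ = 0.848, so c = a/β₁ = 11.024/0.848 = 13.000 in.
From the linear strain diagram with ε_cu = 0.003: ε_t = 0.003 (d − c)/c = 0.003 × (37.2 − 13.000)/13.000 = 0.00558.
Since ε_t ≥ 0.005, the section is tension-controlled.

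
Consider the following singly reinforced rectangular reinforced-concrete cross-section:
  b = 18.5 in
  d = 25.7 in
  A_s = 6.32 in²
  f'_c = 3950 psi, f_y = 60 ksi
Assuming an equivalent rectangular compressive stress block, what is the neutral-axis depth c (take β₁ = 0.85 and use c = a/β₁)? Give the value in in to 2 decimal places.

c ≈ 7.18 in

T = A_s f_y = 6.32 × 60 = 379.2 kips.
a = T/(0.85 f'_c b) = 379.2/(0.85 × 3.95 × 18.5) = 6.1049 in.
With β₁ = 0.85, c = a/β₁ = 6.1049/0.85 = 7.18 in.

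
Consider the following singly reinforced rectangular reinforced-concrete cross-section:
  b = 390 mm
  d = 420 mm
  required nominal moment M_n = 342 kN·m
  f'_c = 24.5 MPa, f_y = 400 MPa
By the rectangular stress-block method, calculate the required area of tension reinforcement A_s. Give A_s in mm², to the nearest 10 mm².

A_s ≈ 2360 mm²

With M_n = 0.85 f'_c a b (d − a/2), solve the quadratic for a:
a = d − √(d² − 2M_n/(0.85 f'_c b)) = 420 − √(420² − 2 × 342×10⁶/(0.85 × 24.5 × 390)) = 116.39 mm.
A_s = 0.85 f'_c a b / f_y = 0.85 × 24.5 × 116.39 × 390 / 400 = 2363.2 mm².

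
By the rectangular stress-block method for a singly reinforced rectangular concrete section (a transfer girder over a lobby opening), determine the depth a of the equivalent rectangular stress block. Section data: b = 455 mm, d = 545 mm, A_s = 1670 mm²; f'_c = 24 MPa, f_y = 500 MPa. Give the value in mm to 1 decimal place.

T = A_s f_y = 1670 × 500 = 835000 N = 835 kN.
Setting C = 0.85 f'_c a b equal to T: a = 835000/(0.85 × 24 × 455) = 90.0 mm.

a ≈ 90.0 mm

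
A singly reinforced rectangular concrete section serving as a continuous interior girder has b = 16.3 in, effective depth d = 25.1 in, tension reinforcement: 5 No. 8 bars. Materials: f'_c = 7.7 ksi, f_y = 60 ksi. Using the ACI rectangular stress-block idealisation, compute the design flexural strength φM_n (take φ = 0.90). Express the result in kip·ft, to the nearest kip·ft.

A_s = 5 × 0.79 = 3.95 in².
T = A_s f_y = 3.95 × 60 = 237 kips.
a = T/(0.85 f'_c b) = 237/(0.85 × 7.7 × 16.3) = 2.222 in.
M_n = T(d − a/2) = 237 × (25.1 − 1.111) = 5685.4 kip·in = 5685.4/12 = 473.78 kip·ft.
φM_n = 0.90 × 473.78 = 426.40 kip·ft.

φM_n ≈ 426 kip·ft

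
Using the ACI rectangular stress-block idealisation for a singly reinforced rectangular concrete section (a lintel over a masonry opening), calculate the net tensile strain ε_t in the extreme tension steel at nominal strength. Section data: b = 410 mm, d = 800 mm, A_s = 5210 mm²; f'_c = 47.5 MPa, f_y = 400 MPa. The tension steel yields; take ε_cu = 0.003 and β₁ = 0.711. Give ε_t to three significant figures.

a = A_s f_y/(0.85 f'_c b) = 125.89 mm.
β₁ = 0.711, so c = a/β₁ = 125.89/0.711 = 177.06 mm.
From the linear strain diagram with ε_cu = 0.003: ε_t = 0.003 (d − c)/c = 0.003 × (800 − 177.06)/177.06 = 0.0106.
Since ε_t ≥ 0.005, the section is tension-controlled.

ε_t ≈ 0.0106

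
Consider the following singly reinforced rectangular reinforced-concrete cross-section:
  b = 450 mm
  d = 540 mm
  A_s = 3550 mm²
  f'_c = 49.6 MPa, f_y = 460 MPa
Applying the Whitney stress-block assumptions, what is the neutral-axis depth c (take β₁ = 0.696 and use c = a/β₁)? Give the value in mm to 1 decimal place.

c ≈ 123.7 mm

T = A_s f_y = 3550 × 460 = 1633000 N = 1633 kN.
Setting C = 0.85 f'_c a b equal to T: a = 1633000/(0.85 × 49.6 × 450) = 86.074 mm.
With β₁ = 0.696, c = a/β₁ = 86.074/0.696 = 123.7 mm.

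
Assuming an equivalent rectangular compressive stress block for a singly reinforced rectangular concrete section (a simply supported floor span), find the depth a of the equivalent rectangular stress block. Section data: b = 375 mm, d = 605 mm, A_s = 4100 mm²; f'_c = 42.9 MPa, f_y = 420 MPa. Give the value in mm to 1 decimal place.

a ≈ 125.9 mm

T = A_s f_y = 4100 × 420 = 1722000 N = 1722 kN.
Setting C = 0.85 f'_c a b equal to T: a = 1722000/(0.85 × 42.9 × 375) = 125.9 mm.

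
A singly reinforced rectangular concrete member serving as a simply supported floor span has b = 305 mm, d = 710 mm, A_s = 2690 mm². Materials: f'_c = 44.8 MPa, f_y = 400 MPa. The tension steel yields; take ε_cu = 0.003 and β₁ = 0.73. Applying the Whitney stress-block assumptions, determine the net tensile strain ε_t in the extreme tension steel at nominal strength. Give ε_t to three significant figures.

ε_t ≈ 0.0138

a = A_s f_y/(0.85 f'_c b) = 92.64 mm.
β₁ = 0.73, so c = a/β₁ = 92.64/0.73 = 126.90 mm.
From the linear strain diagram with ε_cu = 0.003: ε_t = 0.003 (d − c)/c = 0.003 × (710 − 126.90)/126.90 = 0.0138.
Since ε_t ≥ 0.005, the section is tension-controlled.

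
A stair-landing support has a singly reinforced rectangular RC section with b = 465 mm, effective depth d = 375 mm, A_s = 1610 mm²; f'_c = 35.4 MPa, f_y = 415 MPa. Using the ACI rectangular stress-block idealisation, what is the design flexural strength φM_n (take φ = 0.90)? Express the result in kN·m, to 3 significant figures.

φM_n ≈ 211 kN·m

T = A_s f_y = 1610 × 415 = 668150 N = 668.15 kN.
From C = T: a = T/(0.85 f'_c b) = 668150/(0.85 × 35.4 × 465) = 47.75 mm.
M_n = T(d − a/2) = 668.15 kN × (375 − 23.875) mm = 234.60 kN·m.
φM_n = 0.90 × 234.60 = 211.14 kN·m.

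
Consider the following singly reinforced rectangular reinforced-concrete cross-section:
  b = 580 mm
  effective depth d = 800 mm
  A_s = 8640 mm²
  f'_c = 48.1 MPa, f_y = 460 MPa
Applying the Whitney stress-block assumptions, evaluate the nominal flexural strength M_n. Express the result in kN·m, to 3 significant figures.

T = A_s f_y = 8640 × 460 = 3974400 N = 3974.4 kN.
From C = T: a = T/(0.85 f'_c b) = 3974400/(0.85 × 48.1 × 580) = 167.60 mm.
M_n = T(d − a/2) = 3974.4 kN × (800 − 83.8) mm = 2846.47 kN·m.

M_n ≈ 2850 kN·m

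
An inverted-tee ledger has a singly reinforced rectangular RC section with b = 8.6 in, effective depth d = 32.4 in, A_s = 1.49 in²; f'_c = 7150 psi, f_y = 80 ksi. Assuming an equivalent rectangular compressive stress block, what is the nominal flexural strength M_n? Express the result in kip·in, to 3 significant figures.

T = A_s f_y = 1.49 × 80 = 119.2 kips.
a = T/(0.85 f'_c b) = 119.2/(0.85 × 7.15 × 8.6) = 2.281 in.
M_n = T(d − a/2) = 119.2 × (32.4 − 1.1405) = 3726.1 kip·in.

M_n ≈ 3730 kip·in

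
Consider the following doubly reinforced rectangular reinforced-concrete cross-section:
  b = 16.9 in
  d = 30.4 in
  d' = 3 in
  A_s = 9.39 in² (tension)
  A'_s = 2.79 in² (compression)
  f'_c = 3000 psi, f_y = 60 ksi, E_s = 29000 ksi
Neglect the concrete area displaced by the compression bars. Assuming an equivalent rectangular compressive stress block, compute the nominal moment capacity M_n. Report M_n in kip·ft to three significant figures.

Assume both steels yield.
a = (A_s − A'_s) f_y/(0.85 f'_c b) = (9.39 − 2.79) × 60/(0.85 × 3 × 16.9) = 9.189 in.
c = a/β₁ = 9.189/0.85 = 10.811 in; ε'_s = 0.003(c − d')/c = 0.0022 ≥ ε_y = 0.0021, so the compression steel yields.
M_n = (A_s − A'_s) f_y (d − a/2) + A'_s f_y (d − d') = 396 × (30.4 − 4.5945) + 167.4 × (30.4 − 3) = 10219.0 + 4586.8 = 14805.8 kip·in = 14805.8/12 = 1233.82 kip·ft.

M_n ≈ 1230 kip·ft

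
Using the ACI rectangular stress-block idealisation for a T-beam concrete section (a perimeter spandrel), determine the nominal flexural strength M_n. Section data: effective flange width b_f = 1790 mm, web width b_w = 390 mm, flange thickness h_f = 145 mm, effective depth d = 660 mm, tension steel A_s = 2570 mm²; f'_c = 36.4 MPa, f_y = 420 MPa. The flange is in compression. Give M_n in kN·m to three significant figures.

Tension: T = A_s f_y = 2570 × 420 = 1079400 N.
Try a within the flange: a = T/(0.85 f'_c b_f) = 1079400/(0.85 × 36.4 × 1790) = 19.49 mm.
Since a = 19.49 ≤ h_f = 145 mm, the stress block lies entirely in the flange; analyse as a rectangular beam of width b_f.
M_n = T(d − a/2) = 1079400 × (660 − 9.745) = 701.89 × 10⁶ N·mm.
M_n = 701.89 kN·m.

M_n ≈ 702 kN·m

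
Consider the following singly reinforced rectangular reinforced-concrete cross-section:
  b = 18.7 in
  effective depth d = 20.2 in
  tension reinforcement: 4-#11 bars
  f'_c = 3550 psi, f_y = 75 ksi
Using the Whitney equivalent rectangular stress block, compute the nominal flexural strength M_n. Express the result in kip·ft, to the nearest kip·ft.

A_s = 4 × 1.56 = 6.24 in².
T = A_s f_y = 6.24 × 75 = 468 kips.
a = T/(0.85 f'_c b) = 468/(0.85 × 3.55 × 18.7) = 8.294 in.
M_n = T(d − a/2) = 468 × (20.2 − 4.147) = 7512.8 kip·in = 7512.8/12 = 626.07 kip·ft.

M_n ≈ 626 kip·ft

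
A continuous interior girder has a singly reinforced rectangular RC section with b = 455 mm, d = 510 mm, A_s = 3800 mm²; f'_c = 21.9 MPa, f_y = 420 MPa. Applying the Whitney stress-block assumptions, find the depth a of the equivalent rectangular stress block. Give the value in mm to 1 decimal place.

T = A_s f_y = 3800 × 420 = 1596000 N = 1596 kN.
Setting C = 0.85 f'_c a b equal to T: a = 1596000/(0.85 × 21.9 × 455) = 188.4 mm.

a ≈ 188.4 mm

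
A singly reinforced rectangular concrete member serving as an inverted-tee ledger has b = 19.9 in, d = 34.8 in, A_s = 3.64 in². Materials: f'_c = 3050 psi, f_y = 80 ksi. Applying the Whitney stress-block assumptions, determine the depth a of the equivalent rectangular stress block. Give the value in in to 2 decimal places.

T = A_s f_y = 3.64 × 80 = 291.2 kips.
a = T/(0.85 f'_c b) = 291.2/(0.85 × 3.05 × 19.9) = 5.64 in.

a ≈ 5.64 in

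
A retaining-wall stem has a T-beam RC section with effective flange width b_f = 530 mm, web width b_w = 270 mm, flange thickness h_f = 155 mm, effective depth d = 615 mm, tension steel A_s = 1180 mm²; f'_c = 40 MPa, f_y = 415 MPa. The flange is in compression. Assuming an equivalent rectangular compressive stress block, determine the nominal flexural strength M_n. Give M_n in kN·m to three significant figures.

M_n ≈ 295 kN·m

Tension: T = A_s f_y = 1180 × 415 = 489700 N.
Try a within the flange: a = T/(0.85 f'_c b_f) = 489700/(0.85 × 40 × 530) = 27.18 mm.
Since a = 27.18 ≤ h_f = 155 mm, the stress block lies entirely in the flange; analyse as a rectangular beam of width b_f.
M_n = T(d − a/2) = 489700 × (615 − 13.59) = 294.51 × 10⁶ N·mm.
M_n = 294.51 kN·m.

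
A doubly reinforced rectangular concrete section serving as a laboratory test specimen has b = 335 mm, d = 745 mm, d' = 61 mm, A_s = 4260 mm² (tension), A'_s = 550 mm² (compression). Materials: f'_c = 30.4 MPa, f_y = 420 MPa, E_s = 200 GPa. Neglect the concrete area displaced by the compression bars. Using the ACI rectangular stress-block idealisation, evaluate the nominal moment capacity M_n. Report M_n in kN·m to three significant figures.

Assume both tension and compression steel yield.
Net tension couple steel: A_s − A'_s = 3710 mm².
a = (A_s − A'_s) f_y / (0.85 f'_c b) = 1558200/(0.85 × 30.4 × 335) = 180.01 mm.
c = a/β₁ = 180.01/0.833 = 216.10 mm; ε'_s = 0.003(c − d')/c = 0.0022 ≥ f_y/E_s = 0.0021, so compression steel does yield.
M_n = (A_s − A'_s) f_y (d − a/2) + A'_s f_y (d − d') = [1558200 × (745 − 90.005) + 231000 × (745 − 61)] × 10⁻⁶ = 1020.61 + 158.00 = 1178.61 kN·m.

M_n ≈ 1180 kN·m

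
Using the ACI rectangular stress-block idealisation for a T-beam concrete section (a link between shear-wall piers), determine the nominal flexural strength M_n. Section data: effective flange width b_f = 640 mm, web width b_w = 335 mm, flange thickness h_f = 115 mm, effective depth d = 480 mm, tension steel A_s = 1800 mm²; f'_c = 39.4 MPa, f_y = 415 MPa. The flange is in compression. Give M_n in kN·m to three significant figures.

M_n ≈ 346 kN·m

Tension: T = A_s f_y = 1800 × 415 = 747000 N.
Try a within the flange: a = T/(0.85 f'_c b_f) = 747000/(0.85 × 39.4 × 640) = 34.85 mm.
Since a = 34.85 ≤ h_f = 115 mm, the stress block lies entirely in the flange; analyse as a rectangular beam of width b_f.
M_n = T(d − a/2) = 747000 × (480 − 17.425) = 345.54 × 10⁶ N·mm.
M_n = 345.54 kN·m.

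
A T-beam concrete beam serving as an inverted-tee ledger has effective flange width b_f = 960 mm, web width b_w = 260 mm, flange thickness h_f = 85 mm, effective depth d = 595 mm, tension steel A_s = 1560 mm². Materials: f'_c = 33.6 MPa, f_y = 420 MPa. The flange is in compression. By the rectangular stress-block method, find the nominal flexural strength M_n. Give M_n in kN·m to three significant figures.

M_n ≈ 382 kN·m

Tension: T = A_s f_y = 1560 × 420 = 655200 N.
Try a within the flange: a = T/(0.85 f'_c b_f) = 655200/(0.85 × 33.6 × 960) = 23.90 mm.
Since a = 23.90 ≤ h_f = 85 mm, the stress block lies entirely in the flange; analyse as a rectangular beam of width b_f.
M_n = T(d − a/2) = 655200 × (595 − 11.95) = 382.01 × 10⁶ N·mm.
M_n = 382.01 kN·m.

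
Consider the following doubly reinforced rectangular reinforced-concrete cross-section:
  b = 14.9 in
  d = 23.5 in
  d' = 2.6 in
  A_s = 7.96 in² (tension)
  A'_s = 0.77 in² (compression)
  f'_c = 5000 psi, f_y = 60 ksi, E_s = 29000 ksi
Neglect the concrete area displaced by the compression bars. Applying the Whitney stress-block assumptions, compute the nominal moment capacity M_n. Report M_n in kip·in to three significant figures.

M_n ≈ 9630 kip·in

Assume both steels yield.
a = (A_s − A'_s) f_y/(0.85 f'_c b) = (7.96 − 0.77) × 60/(0.85 × 5 × 14.9) = 6.812 in.
c = a/β₁ = 6.812/0.8 = 8.515 in; ε'_s = 0.003(c − d')/c = 0.0021 ≥ ε_y = 0.0021, so the compression steel yields.
M_n = (A_s − A'_s) f_y (d − a/2) + A'_s f_y (d − d') = 431.4 × (23.5 − 3.406) + 46.2 × (23.5 − 2.6) = 8668.6 + 965.6 = 9634.2 kip·in.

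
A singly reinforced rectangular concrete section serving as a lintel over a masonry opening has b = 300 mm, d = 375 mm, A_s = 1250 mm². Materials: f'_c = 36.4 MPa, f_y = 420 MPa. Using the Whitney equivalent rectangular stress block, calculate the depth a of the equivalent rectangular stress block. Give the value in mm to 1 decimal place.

a ≈ 56.6 mm

T = A_s f_y = 1250 × 420 = 525000 N = 525 kN.
Setting C = 0.85 f'_c a b equal to T: a = 525000/(0.85 × 36.4 × 300) = 56.6 mm.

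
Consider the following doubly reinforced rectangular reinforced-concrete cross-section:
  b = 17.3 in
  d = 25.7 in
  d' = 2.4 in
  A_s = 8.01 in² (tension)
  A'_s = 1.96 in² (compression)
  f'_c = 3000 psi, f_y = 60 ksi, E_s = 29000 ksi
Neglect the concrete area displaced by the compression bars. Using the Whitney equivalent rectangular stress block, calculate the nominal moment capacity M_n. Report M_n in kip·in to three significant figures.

M_n ≈ 10600 kip·in

Assume both steels yield.
a = (A_s − A'_s) f_y/(0.85 f'_c b) = (8.01 − 1.96) × 60/(0.85 × 3 × 17.3) = 8.228 in.
c = a/β₁ = 8.228/0.85 = 9.680 in; ε'_s = 0.003(c − d')/c = 0.0023 ≥ ε_y = 0.0021, so the compression steel yields.
M_n = (A_s − A'_s) f_y (d − a/2) + A'_s f_y (d − d') = 363 × (25.7 − 4.114) + 117.6 × (25.7 − 2.4) = 7835.7 + 2740.1 = 10575.8 kip·in.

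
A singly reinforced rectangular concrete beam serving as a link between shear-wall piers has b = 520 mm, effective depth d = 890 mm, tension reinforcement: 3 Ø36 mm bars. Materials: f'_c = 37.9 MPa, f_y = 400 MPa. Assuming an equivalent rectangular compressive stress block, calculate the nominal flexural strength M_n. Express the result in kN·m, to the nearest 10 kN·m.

A_s = 3 × 1018 = 3054 mm².
T = A_s f_y = 3054 × 400 = 1221600 N = 1221.6 kN.
From C = T: a = T/(0.85 f'_c b) = 1221600/(0.85 × 37.9 × 520) = 72.92 mm.
M_n = T(d − a/2) = 1221.6 kN × (890 − 36.46) mm = 1042.68 kN·m.

M_n ≈ 1040 kN·m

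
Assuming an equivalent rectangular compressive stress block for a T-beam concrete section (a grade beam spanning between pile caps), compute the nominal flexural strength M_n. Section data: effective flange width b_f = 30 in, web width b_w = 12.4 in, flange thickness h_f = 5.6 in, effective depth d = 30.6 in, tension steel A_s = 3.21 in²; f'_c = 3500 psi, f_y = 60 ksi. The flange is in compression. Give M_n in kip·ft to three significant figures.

Tension: T = A_s f_y = 3.21 × 60 = 192.6 kips.
Try a within the flange: a = T/(0.85 f'_c b_f) = 192.6/(0.85 × 3.5 × 30) = 2.158 in.
Since a = 2.158 ≤ h_f = 5.6 in, the stress block lies entirely in the flange; analyse as a rectangular beam of width b_f.
M_n = T(d − a/2) = 192.6 × (30.6 − 1.079) = 5685.7 kip·in.
M_n = 5685.7/12 = 473.81 kip·ft.

M_n ≈ 474 kip·ft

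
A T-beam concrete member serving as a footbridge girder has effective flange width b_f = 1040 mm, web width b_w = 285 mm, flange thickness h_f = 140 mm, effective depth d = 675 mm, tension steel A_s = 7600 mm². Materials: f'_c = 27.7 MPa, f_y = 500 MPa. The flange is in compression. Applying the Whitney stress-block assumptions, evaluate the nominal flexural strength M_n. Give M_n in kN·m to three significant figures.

M_n ≈ 2260 kN·m

Tension: T = A_s f_y = 7600 × 500 = 3800000 N.
Try a within the flange: a = T/(0.85 f'_c b_f) = 3800000/(0.85 × 27.7 × 1040) = 155.19 mm.
a = 155.19 > h_f = 140 mm: the block extends into the web. Split into flange-overhang and web parts.
C_f = 0.85 f'_c (b_f − b_w) h_f = 0.85 × 27.7 × (1040 − 285) × 140 = 2488707 N.
Remaining web compression depth: a_w = (T − C_f)/(0.85 f'_c b_w) = (3800000 − 2488707)/(0.85 × 27.7 × 285) = 195.41 mm.
M_n = C_f(d − h_f/2) + (T − C_f)(d − a_w/2) = 2488707 × (675 − 70) + 1311293 × (675 − 97.705) = 1505.67 + 757.00 = 2262.67 × 10⁶ N·mm.
M_n = 2262.67 kN·m.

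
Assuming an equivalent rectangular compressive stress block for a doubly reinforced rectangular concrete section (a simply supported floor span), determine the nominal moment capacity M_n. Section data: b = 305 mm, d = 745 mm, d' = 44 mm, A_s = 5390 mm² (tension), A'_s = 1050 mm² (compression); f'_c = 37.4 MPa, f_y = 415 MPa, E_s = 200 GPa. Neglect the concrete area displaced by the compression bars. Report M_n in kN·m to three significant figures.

M_n ≈ 1480 kN·m

Assume both tension and compression steel yield.
Net tension couple steel: A_s − A'_s = 4340 mm².
a = (A_s − A'_s) f_y / (0.85 f'_c b) = 1801100/(0.85 × 37.4 × 305) = 185.76 mm.
c = a/β₁ = 185.76/0.783 = 237.24 mm; ε'_s = 0.003(c − d')/c = 0.0024 ≥ f_y/E_s = 0.0021, so compression steel does yield.
M_n = (A_s − A'_s) f_y (d − a/2) + A'_s f_y (d − d') = [1801100 × (745 − 92.88) + 435750 × (745 − 44)] × 10⁻⁶ = 1174.53 + 305.46 = 1479.99 kN·m.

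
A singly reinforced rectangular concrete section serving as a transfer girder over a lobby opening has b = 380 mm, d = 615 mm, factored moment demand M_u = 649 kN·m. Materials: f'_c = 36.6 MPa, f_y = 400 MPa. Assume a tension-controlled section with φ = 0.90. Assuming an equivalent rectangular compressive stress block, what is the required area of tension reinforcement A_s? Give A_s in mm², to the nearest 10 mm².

A_s ≈ 3220 mm²

M_n = M_u/φ = 649/0.90 = 721.111 kN·m.
With M_n = 0.85 f'_c a b (d − a/2), solve the quadratic for a:
a = d − √(d² − 2M_n/(0.85 f'_c b)) = 615 − √(615² − 2 × 721.111×10⁶/(0.85 × 36.6 × 380)) = 108.81 mm.
A_s = 0.85 f'_c a b / f_y = 0.85 × 36.6 × 108.81 × 380 / 400 = 3215.8 mm².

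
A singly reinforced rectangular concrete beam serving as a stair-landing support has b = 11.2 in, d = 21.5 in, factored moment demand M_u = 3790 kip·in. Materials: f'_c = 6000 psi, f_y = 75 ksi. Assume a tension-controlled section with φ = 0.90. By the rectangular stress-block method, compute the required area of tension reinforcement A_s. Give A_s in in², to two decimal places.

M_n = M_u/φ = 3790/0.90 = 4211.11 kip·in.
From M_n = 0.85 f'_c a b (d − a/2):
a = d − √(d² − 2M_n/(0.85 f'_c b)) = 21.5 − √(21.5² − 2 × 4211.11/(0.85 × 6 × 11.2)) = 3.757 in.
A_s = 0.85 f'_c a b / f_y = 0.85 × 6 × 3.757 × 11.2 / 75 = 2.861 in².

A_s ≈ 2.86 in²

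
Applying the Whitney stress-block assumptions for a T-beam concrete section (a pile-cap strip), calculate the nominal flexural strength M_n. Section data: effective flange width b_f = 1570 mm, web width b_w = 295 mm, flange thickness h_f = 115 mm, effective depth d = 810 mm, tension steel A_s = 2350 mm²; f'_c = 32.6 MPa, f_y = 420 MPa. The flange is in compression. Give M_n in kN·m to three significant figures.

Tension: T = A_s f_y = 2350 × 420 = 987000 N.
Try a within the flange: a = T/(0.85 f'_c b_f) = 987000/(0.85 × 32.6 × 1570) = 22.69 mm.
Since a = 22.69 ≤ h_f = 115 mm, the stress block lies entirely in the flange; analyse as a rectangular beam of width b_f.
M_n = T(d − a/2) = 987000 × (810 − 11.345) = 788.27 × 10⁶ N·mm.
M_n = 788.27 kN·m.

M_n ≈ 788 kN·m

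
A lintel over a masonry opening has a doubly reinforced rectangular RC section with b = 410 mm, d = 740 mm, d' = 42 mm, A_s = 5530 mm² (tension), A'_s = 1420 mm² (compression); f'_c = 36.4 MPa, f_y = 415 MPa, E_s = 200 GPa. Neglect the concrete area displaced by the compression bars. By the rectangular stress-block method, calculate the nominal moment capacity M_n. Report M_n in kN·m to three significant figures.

M_n ≈ 1560 kN·m

Assume both tension and compression steel yield.
Net tension couple steel: A_s − A'_s = 4110 mm².
a = (A_s − A'_s) f_y / (0.85 f'_c b) = 1705650/(0.85 × 36.4 × 410) = 134.46 mm.
c = a/β₁ = 134.46/0.79 = 170.20 mm; ε'_s = 0.003(c − d')/c = 0.0023 ≥ f_y/E_s = 0.0021, so compression steel does yield.
M_n = (A_s − A'_s) f_y (d − a/2) + A'_s f_y (d − d') = [1705650 × (740 − 67.23) + 589300 × (740 − 42)] × 10⁻⁶ = 1147.51 + 411.33 = 1558.84 kN·m.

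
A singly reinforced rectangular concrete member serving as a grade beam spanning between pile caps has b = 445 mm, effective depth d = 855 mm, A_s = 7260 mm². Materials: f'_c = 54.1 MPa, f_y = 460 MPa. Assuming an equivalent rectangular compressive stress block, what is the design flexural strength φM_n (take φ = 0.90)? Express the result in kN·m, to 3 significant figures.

T = A_s f_y = 7260 × 460 = 3339600 N = 3339.6 kN.
From C = T: a = T/(0.85 f'_c b) = 3339600/(0.85 × 54.1 × 445) = 163.20 mm.
M_n = T(d − a/2) = 3339.6 kN × (855 − 81.6) mm = 2582.85 kN·m.
φM_n = 0.90 × 2582.85 = 2324.57 kN·m.

φM_n ≈ 2320 kN·m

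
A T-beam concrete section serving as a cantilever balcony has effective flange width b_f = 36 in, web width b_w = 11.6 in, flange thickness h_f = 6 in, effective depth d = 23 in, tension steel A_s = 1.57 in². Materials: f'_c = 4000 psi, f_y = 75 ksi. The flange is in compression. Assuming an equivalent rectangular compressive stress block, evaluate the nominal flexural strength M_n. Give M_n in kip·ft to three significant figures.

Tension: T = A_s f_y = 1.57 × 75 = 117.75 kips.
Try a within the flange: a = T/(0.85 f'_c b_f) = 117.75/(0.85 × 4 × 36) = 0.962 in.
Since a = 0.962 ≤ h_f = 6 in, the stress block lies entirely in the flange; analyse as a rectangular beam of width b_f.
M_n = T(d − a/2) = 117.75 × (23 − 0.481) = 2651.6 kip·in.
M_n = 2651.6/12 = 220.97 kip·ft.

M_n ≈ 221 kip·ft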